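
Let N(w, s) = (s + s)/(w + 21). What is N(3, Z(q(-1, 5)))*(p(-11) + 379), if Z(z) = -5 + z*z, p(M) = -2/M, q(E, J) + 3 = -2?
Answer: 20855/33 ≈ 631.97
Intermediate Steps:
q(E, J) = -5 (q(E, J) = -3 - 2 = -5)
Z(z) = -5 + z²
N(w, s) = 2*s/(21 + w) (N(w, s) = (2*s)/(21 + w) = 2*s/(21 + w))
N(3, Z(q(-1, 5)))*(p(-11) + 379) = (2*(-5 + (-5)²)/(21 + 3))*(-2/(-11) + 379) = (2*(-5 + 25)/24)*(-2*(-1/11) + 379) = (2*20*(1/24))*(2/11 + 379) = (5/3)*(4171/11) = 20855/33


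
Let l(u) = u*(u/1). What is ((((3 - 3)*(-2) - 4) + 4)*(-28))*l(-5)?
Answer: 0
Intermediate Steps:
l(u) = u² (l(u) = u*(u*1) = u*u = u²)
((((3 - 3)*(-2) - 4) + 4)*(-28))*l(-5) = ((((3 - 3)*(-2) - 4) + 4)*(-28))*(-5)² = (((0*(-2) - 4) + 4)*(-28))*25 = (((0 - 4) + 4)*(-28))*25 = ((-4 + 4)*(-28))*25 = (0*(-28))*25 = 0*25 = 0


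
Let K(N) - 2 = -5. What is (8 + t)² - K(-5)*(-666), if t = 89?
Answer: 7411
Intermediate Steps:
K(N) = -3 (K(N) = 2 - 5 = -3)
(8 + t)² - K(-5)*(-666) = (8 + 89)² - (-3)*(-666) = 97² - 1*1998 = 9409 - 1998 = 7411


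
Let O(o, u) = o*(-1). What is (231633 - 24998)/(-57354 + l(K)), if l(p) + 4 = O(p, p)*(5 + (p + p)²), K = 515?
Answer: -206635/546423433 ≈ -0.00037816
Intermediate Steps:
O(o, u) = -o
l(p) = -4 - p*(5 + 4*p²) (l(p) = -4 + (-p)*(5 + (p + p)²) = -4 + (-p)*(5 + (2*p)²) = -4 + (-p)*(5 + 4*p²) = -4 - p*(5 + 4*p²))
(231633 - 24998)/(-57354 + l(K)) = (231633 - 24998)/(-57354 + (-4 - 5*515 - 4*515³)) = 206635/(-57354 + (-4 - 2575 - 4*136590875)) = 206635/(-57354 + (-4 - 2575 - 546363500)) = 206635/(-57354 - 546366079) = 206635/(-546423433) = 206635*(-1/546423433) = -206635/546423433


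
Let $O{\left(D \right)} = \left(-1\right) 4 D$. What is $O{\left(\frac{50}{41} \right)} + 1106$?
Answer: $\frac{45146}{41} \approx 1101.1$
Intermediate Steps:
$O{\left(D \right)} = - 4 D$
$O{\left(\frac{50}{41} \right)} + 1106 = - 4 \cdot \frac{50}{41} + 1106 = - 4 \cdot 50 \cdot \frac{1}{41} + 1106 = \left(-4\right) \frac{50}{41} + 1106 = - \frac{200}{41} + 1106 = \frac{45146}{41}$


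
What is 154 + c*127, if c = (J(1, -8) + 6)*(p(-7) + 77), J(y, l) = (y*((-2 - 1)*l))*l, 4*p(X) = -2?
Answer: -1806929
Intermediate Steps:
p(X) = -½ (p(X) = (¼)*(-2) = -½)
J(y, l) = -3*y*l² (J(y, l) = (y*(-3*l))*l = (-3*l*y)*l = -3*y*l²)
c = -14229 (c = (-3*1*(-8)² + 6)*(-½ + 77) = (-3*1*64 + 6)*(153/2) = (-192 + 6)*(153/2) = -186*153/2 = -14229)
154 + c*127 = 154 - 14229*127 = 154 - 1807083 = -1806929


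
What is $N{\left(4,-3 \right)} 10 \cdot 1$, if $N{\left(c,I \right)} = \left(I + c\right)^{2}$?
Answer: $10$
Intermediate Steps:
$N{\left(4,-3 \right)} 10 \cdot 1 = \left(-3 + 4\right)^{2} \cdot 10 \cdot 1 = 1^{2} \cdot 10 \cdot 1 = 1 \cdot 10 \cdot 1 = 10 \cdot 1 = 10$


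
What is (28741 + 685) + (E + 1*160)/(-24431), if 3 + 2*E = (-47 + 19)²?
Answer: 1437812111/48862 ≈ 29426.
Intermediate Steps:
E = 781/2 (E = -3/2 + (-47 + 19)²/2 = -3/2 + (½)*(-28)² = -3/2 + (½)*784 = -3/2 + 392 = 781/2 ≈ 390.50)
(28741 + 685) + (E + 1*160)/(-24431) = (28741 + 685) + (781/2 + 1*160)/(-24431) = 29426 + (781/2 + 160)*(-1/24431) = 29426 + (1101/2)*(-1/24431) = 29426 - 1101/48862 = 1437812111/48862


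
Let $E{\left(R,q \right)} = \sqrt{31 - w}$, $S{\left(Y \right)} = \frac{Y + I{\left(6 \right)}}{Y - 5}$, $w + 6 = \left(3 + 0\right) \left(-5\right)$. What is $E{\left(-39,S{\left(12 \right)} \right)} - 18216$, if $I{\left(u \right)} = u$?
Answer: $-18216 + 2 \sqrt{13} \approx -18209.0$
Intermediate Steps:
$w = -21$ ($w = -6 + \left(3 + 0\right) \left(-5\right) = -6 + 3 \left(-5\right) = -6 - 15 = -21$)
$S{\left(Y \right)} = \frac{6 + Y}{-5 + Y}$ ($S{\left(Y \right)} = \frac{Y + 6}{Y - 5} = \frac{6 + Y}{-5 + Y}$)
$E{\left(R,q \right)} = 2 \sqrt{13}$ ($E{\left(R,q \right)} = \sqrt{31 - -21} = \sqrt{31 + 21} = \sqrt{52} = 2 \sqrt{13}$)
$E{\left(-39,S{\left(12 \right)} \right)} - 18216 = 2 \sqrt{13} - 18216 = -18216 + 2 \sqrt{13}$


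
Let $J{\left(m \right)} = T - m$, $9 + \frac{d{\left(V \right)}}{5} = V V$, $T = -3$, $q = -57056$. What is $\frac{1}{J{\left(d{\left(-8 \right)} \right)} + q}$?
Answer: $- \frac{1}{57334} \approx -1.7442 \cdot 10^{-5}$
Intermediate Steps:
$d{\left(V \right)} = -45 + 5 V^{2}$ ($d{\left(V \right)} = -45 + 5 V V = -45 + 5 V^{2}$)
$J{\left(m \right)} = -3 - m$
$\frac{1}{J{\left(d{\left(-8 \right)} \right)} + q} = \frac{1}{\left(-3 - \left(-45 + 5 \left(-8\right)^{2}\right)\right) - 57056} = \frac{1}{\left(-3 - \left(-45 + 5 \cdot 64\right)\right) - 57056} = \frac{1}{\left(-3 - \left(-45 + 320\right)\right) - 57056} = \frac{1}{\left(-3 - 275\right) - 57056} = \frac{1}{-278 - 57056} = \frac{1}{-57334} = - \frac{1}{57334}$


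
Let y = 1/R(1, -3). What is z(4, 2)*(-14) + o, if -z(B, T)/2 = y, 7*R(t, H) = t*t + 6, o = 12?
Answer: 40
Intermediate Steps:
R(t, H) = 6/7 + t²/7 (R(t, H) = (t*t + 6)/7 = (t² + 6)/7 = (6 + t²)/7 = 6/7 + t²/7)
y = 1 (y = 1/(6/7 + (⅐)*1²) = 1/(6/7 + (⅐)*1) = 1/(6/7 + ⅐) = 1/1 = 1)
z(B, T) = -2 (z(B, T) = -2*1 = -2)
z(4, 2)*(-14) + o = -2*(-14) + 12 = 28 + 12 = 40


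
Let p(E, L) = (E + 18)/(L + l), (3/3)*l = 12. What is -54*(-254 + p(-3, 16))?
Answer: 191619/14 ≈ 13687.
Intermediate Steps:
l = 12
p(E, L) = (18 + E)/(12 + L) (p(E, L) = (E + 18)/(L + 12) = (18 + E)/(12 + L))
-54*(-254 + p(-3, 16)) = -54*(-254 + (18 - 3)/(12 + 16)) = -54*(-254 + 15/28) = -54*(-7097/28) = 191619/14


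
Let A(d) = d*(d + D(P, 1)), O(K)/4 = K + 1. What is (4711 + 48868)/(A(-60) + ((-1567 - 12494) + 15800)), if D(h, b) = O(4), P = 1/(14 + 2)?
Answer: 53579/4139 ≈ 12.945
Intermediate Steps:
P = 1/16 ≈ 0.062500
O(K) = 4 + 4*K (O(K) = 4*(K + 1) = 4*(1 + K) = 4 + 4*K)
D(h, b) = 20 (D(h, b) = 4 + 4*4 = 4 + 16 = 20)
A(d) = d*(20 + d) (A(d) = d*(d + 20) = d*(20 + d))
(4711 + 48868)/(A(-60) + ((-1567 - 12494) + 15800)) = (4711 + 48868)/(-60*(20 - 60) + ((-1567 - 12494) + 15800)) = 53579/(-60*(-40) + (-14061 + 15800)) = 53579/(2400 + 1739) = 53579/4139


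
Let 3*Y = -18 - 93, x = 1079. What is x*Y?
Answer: -39923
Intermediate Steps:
Y = -37 (Y = (-18 - 93)/3 = (⅓)*(-111) = -37)
x*Y = 1079*(-37) = -39923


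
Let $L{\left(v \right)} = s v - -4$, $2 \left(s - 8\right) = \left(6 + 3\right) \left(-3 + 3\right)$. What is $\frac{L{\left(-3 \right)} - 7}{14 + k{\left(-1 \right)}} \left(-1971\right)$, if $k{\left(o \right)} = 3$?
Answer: $\frac{53217}{17} \approx 3130.4$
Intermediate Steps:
$s = 8$ ($s = 8 + \frac{\left(6 + 3\right) \left(-3 + 3\right)}{2} = 8 + \frac{9 \cdot 0}{2} = 8 + \frac{1}{2} \cdot 0 = 8 + 0 = 8$)
$L{\left(v \right)} = 4 + 8 v$ ($L{\left(v \right)} = 8 v - -4 = 8 v + 4 = 4 + 8 v$)
$\frac{L{\left(-3 \right)} - 7}{14 + k{\left(-1 \right)}} \left(-1971\right) = \frac{\left(4 + 8 \left(-3\right)\right) - 7}{14 + 3} \left(-1971\right) = \frac{\left(4 - 24\right) - 7}{17} \left(-1971\right) = \left(-20 - 7\right) \frac{1}{17} \left(-1971\right) = \left(-27\right) \frac{1}{17} \left(-1971\right) = \left(- \frac{27}{17}\right) \left(-1971\right) = \frac{53217}{17}$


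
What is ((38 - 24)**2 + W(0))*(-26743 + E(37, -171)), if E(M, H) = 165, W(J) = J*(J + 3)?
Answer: -5209288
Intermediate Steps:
W(J) = J*(3 + J)
((38 - 24)**2 + W(0))*(-26743 + E(37, -171)) = ((38 - 24)**2 + 0*(3 + 0))*(-26743 + 165) = (14**2 + 0*3)*(-26578) = (196 + 0)*(-26578) = 196*(-26578) = -5209288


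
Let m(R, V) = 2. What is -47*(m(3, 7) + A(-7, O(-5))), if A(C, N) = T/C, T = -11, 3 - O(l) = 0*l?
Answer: -1175/7 ≈ -167.86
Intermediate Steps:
O(l) = 3 (O(l) = 3 - 0*l = 3 - 1*0 = 3 + 0 = 3)
A(C, N) = -11/C
-47*(m(3, 7) + A(-7, O(-5))) = -47*(2 - 11/(-7)) = -47*(2 - 11*(-⅐)) = -47*(2 + 11/7) = -47*25/7 = -1175/7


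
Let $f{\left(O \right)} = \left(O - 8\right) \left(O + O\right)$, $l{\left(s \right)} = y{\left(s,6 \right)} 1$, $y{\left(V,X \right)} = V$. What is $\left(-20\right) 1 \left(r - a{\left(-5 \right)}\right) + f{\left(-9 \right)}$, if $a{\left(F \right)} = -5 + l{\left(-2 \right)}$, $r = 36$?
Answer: $-554$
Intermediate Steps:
$l{\left(s \right)} = s$ ($l{\left(s \right)} = s 1 = s$)
$a{\left(F \right)} = -7$ ($a{\left(F \right)} = -5 - 2 = -7$)
$f{\left(O \right)} = 2 O \left(-8 + O\right)$ ($f{\left(O \right)} = \left(-8 + O\right) 2 O = 2 O \left(-8 + O\right)$)
$\left(-20\right) 1 \left(r - a{\left(-5 \right)}\right) + f{\left(-9 \right)} = \left(-20\right) 1 \left(36 - -7\right) + 2 \left(-9\right) \left(-8 - 9\right) = - 20 \left(36 + 7\right) + 2 \left(-9\right) \left(-17\right) = \left(-20\right) 43 + 306 = -860 + 306 = -554$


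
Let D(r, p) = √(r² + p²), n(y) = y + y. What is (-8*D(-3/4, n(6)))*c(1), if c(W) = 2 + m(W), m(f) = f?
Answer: -18*√257 ≈ -288.56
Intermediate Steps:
n(y) = 2*y
D(r, p) = √(p² + r²)
c(W) = 2 + W
(-8*D(-3/4, n(6)))*c(1) = (-8*√((2*6)² + (-3/4)²))*(2 + 1) = -8*√(12² + (-3*¼)²)*3 = -8*√(144 + (-¾)²)*3 = -8*√(144 + 9/16)*3 = -6*√257*3 = -18*√257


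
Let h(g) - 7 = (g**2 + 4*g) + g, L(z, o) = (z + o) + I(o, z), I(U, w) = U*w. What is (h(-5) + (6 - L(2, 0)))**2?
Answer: 121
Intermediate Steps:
L(z, o) = o + z + o*z (L(z, o) = (z + o) + o*z = (o + z) + o*z = o + z + o*z)
h(g) = 7 + g**2 + 5*g (h(g) = 7 + ((g**2 + 4*g) + g) = 7 + (g**2 + 5*g) = 7 + g**2 + 5*g)
(h(-5) + (6 - L(2, 0)))**2 = ((7 + (-5)**2 + 5*(-5)) + (6 - (0 + 2 + 0*2)))**2 = ((7 + 25 - 25) + (6 - (0 + 2 + 0)))**2 = (7 + (6 - 1*2))**2 = (7 + (6 - 2))**2 = (7 + 4)**2 = 11**2 = 121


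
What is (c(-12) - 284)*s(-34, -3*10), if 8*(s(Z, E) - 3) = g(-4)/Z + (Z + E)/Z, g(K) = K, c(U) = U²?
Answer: -455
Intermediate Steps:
s(Z, E) = 3 - 1/(2*Z) + (E + Z)/(8*Z) (s(Z, E) = 3 + (-4/Z + (Z + E)/Z)/8 = 3 + (-4/Z + (E + Z)/Z)/8 = 3 + (-1/(2*Z) + (E + Z)/(8*Z)) = 3 - 1/(2*Z) + (E + Z)/(8*Z))
(c(-12) - 284)*s(-34, -3*10) = ((-12)² - 284)*((⅛)*(-4 - 3*10 + 25*(-34))/(-34)) = (144 - 284)*((⅛)*(-1/34)*(-4 - 30 - 850)) = -35*(-1)*(-884)/(2*34) = -140*13/4 = -455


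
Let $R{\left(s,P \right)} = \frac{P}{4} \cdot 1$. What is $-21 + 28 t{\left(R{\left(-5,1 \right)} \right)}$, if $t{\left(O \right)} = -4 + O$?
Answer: $-126$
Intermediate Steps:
$R{\left(s,P \right)} = \frac{P}{4}$ ($R{\left(s,P \right)} = P \frac{1}{4} \cdot 1 = \frac{P}{4} \cdot 1 = \frac{P}{4}$)
$-21 + 28 t{\left(R{\left(-5,1 \right)} \right)} = -21 + 28 \left(-4 + \frac{1}{4} \cdot 1\right) = -21 + 28 \left(-4 + \frac{1}{4}\right) = -21 + 28 \left(- \frac{15}{4}\right) = -21 - 105 = -126$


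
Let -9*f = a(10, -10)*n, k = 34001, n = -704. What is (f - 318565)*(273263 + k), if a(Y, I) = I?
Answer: -883115144000/9 ≈ -9.8124e+10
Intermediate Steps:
f = -7040/9 (f = -(-10)*(-704)/9 = -1/9*7040 = -7040/9 ≈ -782.22)
(f - 318565)*(273263 + k) = (-7040/9 - 318565)*(273263 + 34001) = -2874125/9*307264 = -883115144000/9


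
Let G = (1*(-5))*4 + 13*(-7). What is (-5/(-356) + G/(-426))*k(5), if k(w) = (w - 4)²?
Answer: 6941/25276 ≈ 0.27461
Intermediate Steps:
G = -111 (G = -5*4 - 91 = -20 - 91 = -111)
k(w) = (-4 + w)²
(-5/(-356) + G/(-426))*k(5) = (-5/(-356) - 111/(-426))*(-4 + 5)² = (-5*(-1/356) - 111*(-1/426))*1² = (5/356 + 37/142)*1 = (6941/25276)*1 = 6941/25276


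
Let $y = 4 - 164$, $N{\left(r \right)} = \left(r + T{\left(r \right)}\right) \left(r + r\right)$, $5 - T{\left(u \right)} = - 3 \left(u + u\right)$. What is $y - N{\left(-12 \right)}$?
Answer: $-2056$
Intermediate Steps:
$T{\left(u \right)} = 5 + 6 u$ ($T{\left(u \right)} = 5 - - 3 \left(u + u\right) = 5 - - 3 \cdot 2 u = 5 - - 6 u = 5 + 6 u$)
$N{\left(r \right)} = 2 r \left(5 + 7 r\right)$ ($N{\left(r \right)} = \left(r + \left(5 + 6 r\right)\right) \left(r + r\right) = \left(5 + 7 r\right) 2 r = 2 r \left(5 + 7 r\right)$)
$y = -160$
$y - N{\left(-12 \right)} = -160 - 2 \left(-12\right) \left(5 + 7 \left(-12\right)\right) = -160 - 2 \left(-12\right) \left(5 - 84\right) = -160 - 2 \left(-12\right) \left(-79\right) = -160 - 1896 = -2056$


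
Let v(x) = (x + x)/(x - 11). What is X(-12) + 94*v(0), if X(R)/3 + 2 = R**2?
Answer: 426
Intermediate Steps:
X(R) = -6 + 3*R**2
v(x) = 2*x/(-11 + x) (v(x) = (2*x)/(-11 + x) = 2*x/(-11 + x))
X(-12) + 94*v(0) = (-6 + 3*(-12)**2) + 94*(2*0/(-11 + 0)) = (-6 + 3*144) + 94*(2*0/(-11)) = (-6 + 432) + 94*(2*0*(-1/11)) = 426 + 94*0 = 426 + 0 = 426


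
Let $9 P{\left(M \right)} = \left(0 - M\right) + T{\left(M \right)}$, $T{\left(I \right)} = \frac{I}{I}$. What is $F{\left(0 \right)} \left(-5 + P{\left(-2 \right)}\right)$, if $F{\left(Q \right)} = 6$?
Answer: $-28$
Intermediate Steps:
$T{\left(I \right)} = 1$
$P{\left(M \right)} = \frac{1}{9} - \frac{M}{9}$ ($P{\left(M \right)} = \frac{\left(0 - M\right) + 1}{9} = \frac{- M + 1}{9} = \frac{1 - M}{9} = \frac{1}{9} - \frac{M}{9}$)
$F{\left(0 \right)} \left(-5 + P{\left(-2 \right)}\right) = 6 \left(-5 + \left(\frac{1}{9} - - \frac{2}{9}\right)\right) = 6 \left(-5 + \left(\frac{1}{9} + \frac{2}{9}\right)\right) = 6 \left(-5 + \frac{1}{3}\right) = 6 \left(- \frac{14}{3}\right) = -28$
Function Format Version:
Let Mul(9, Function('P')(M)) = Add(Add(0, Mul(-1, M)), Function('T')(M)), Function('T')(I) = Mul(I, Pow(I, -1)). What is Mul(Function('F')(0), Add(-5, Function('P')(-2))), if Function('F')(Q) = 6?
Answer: -28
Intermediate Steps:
Function('T')(I) = 1
Function('P')(M) = Add(Rational(1, 9), Mul(Rational(-1, 9), M)) (Function('P')(M) = Mul(Rational(1, 9), Add(Add(0, Mul(-1, M)), 1)) = Mul(Rational(1, 9), Add(Mul(-1, M), 1)) = Mul(Rational(1, 9), Add(1, Mul(-1, M))) = Add(Rational(1, 9), Mul(Rational(-1, 9), M)))
Mul(Function('F')(0), Add(-5, Function('P')(-2))) = Mul(6, Add(-5, Add(Rational(1, 9), Mul(Rational(-1, 9), -2)))) = Mul(6, Add(-5, Add(Rational(1, 9), Rational(2, 9)))) = Mul(6, Add(-5, Rational(1, 3))) = Mul(6, Rational(-14, 3)) = -28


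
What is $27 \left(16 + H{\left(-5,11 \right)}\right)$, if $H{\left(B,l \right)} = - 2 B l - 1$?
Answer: $3375$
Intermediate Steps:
$H{\left(B,l \right)} = -1 - 2 B l$ ($H{\left(B,l \right)} = - 2 B l - 1 = -1 - 2 B l$)
$27 \left(16 + H{\left(-5,11 \right)}\right) = 27 \left(16 - \left(1 - 110\right)\right) = 27 \left(16 + \left(-1 + 110\right)\right) = 27 \left(16 + 109\right) = 27 \cdot 125 = 3375$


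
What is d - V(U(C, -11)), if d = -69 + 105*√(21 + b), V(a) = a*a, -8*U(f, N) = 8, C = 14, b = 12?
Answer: -70 + 105*√33 ≈ 533.18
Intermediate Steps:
U(f, N) = -1 (U(f, N) = -⅛*8 = -1)
V(a) = a²
d = -69 + 105*√33 (d = -69 + 105*√(21 + 12) = -69 + 105*√33 ≈ 534.18)
d - V(U(C, -11)) = (-69 + 105*√33) - 1*(-1)² = (-69 + 105*√33) - 1*1 = (-69 + 105*√33) - 1 = -70 + 105*√33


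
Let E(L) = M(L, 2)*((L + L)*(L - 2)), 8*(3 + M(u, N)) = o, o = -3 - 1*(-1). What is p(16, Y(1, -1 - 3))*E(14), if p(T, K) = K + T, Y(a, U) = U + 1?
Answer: -14196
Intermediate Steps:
Y(a, U) = 1 + U
o = -2 (o = -3 + 1 = -2)
M(u, N) = -13/4 (M(u, N) = -3 + (⅛)*(-2) = -3 - ¼ = -13/4)
E(L) = -13*L*(-2 + L)/2 (E(L) = -13*(L + L)*(L - 2)/4 = -13*2*L*(-2 + L)/4 = -13*L*(-2 + L)/2)
p(16, Y(1, -1 - 3))*E(14) = ((1 + (-1 - 3)) + 16)*((13/2)*14*(2 - 1*14)) = ((1 - 4) + 16)*((13/2)*14*(2 - 14)) = (-3 + 16)*((13/2)*14*(-12)) = 13*(-1092) = -14196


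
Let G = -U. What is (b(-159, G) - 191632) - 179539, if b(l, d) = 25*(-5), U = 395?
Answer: -371296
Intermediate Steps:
G = -395 (G = -1*395 = -395)
b(l, d) = -125
(b(-159, G) - 191632) - 179539 = (-125 - 191632) - 179539 = -191757 - 179539 = -371296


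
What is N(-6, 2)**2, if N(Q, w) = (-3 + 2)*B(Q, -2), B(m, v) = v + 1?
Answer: 1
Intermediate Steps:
B(m, v) = 1 + v
N(Q, w) = 1 (N(Q, w) = (-3 + 2)*(1 - 2) = -1*(-1) = 1)
N(-6, 2)**2 = 1**2 = 1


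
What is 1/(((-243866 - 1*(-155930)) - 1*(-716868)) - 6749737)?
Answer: -1/6120805 ≈ -1.6338e-7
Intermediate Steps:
1/(((-243866 - 1*(-155930)) - 1*(-716868)) - 6749737) = 1/(((-243866 + 155930) + 716868) - 6749737) = 1/((-87936 + 716868) - 6749737) = 1/(628932 - 6749737) = 1/(-6120805) = -1/6120805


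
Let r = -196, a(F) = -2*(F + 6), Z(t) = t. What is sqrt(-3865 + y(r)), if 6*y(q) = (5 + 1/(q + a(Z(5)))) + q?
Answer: I*sqrt(1666738293)/654 ≈ 62.425*I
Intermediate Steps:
a(F) = -12 - 2*F (a(F) = -2*(6 + F) = -12 - 2*F)
y(q) = 5/6 + q/6 + 1/(6*(-22 + q)) (y(q) = ((5 + 1/(q + (-12 - 2*5))) + q)/6 = ((5 + 1/(q + (-12 - 10))) + q)/6 = ((5 + 1/(q - 22)) + q)/6 = ((5 + 1/(-22 + q)) + q)/6 = (5 + q + 1/(-22 + q))/6 = 5/6 + q/6 + 1/(6*(-22 + q)))
sqrt(-3865 + y(r)) = sqrt(-3865 + (-109 + (-196)**2 - 17*(-196))/(6*(-22 - 196))) = sqrt(-3865 + (1/6)*(-109 + 38416 + 3332)/(-218)) = sqrt(-3865 + (1/6)*(-1/218)*41639) = sqrt(-3865 - 41639/1308) = sqrt(-5097059/1308) = I*sqrt(1666738293)/654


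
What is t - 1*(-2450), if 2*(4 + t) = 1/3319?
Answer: 16236549/6638 ≈ 2446.0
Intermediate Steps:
t = -26551/6638 (t = -4 + (1/2)/3319 = -4 + (1/2)*(1/3319) = -4 + 1/6638 = -26551/6638 ≈ -3.9998)
t - 1*(-2450) = -26551/6638 - 1*(-2450) = -26551/6638 + 2450 = 16236549/6638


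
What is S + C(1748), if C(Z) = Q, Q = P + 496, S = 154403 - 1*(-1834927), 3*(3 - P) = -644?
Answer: 5970131/3 ≈ 1.9900e+6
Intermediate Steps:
P = 653/3 (P = 3 - 1/3*(-644) = 3 + 644/3 = 653/3 ≈ 217.67)
S = 1989330 (S = 154403 + 1834927 = 1989330)
Q = 2141/3 (Q = 653/3 + 496 = 2141/3 ≈ 713.67)
C(Z) = 2141/3
S + C(1748) = 1989330 + 2141/3 = 5970131/3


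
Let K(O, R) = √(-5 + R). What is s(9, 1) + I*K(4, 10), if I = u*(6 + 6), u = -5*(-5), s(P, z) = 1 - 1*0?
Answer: 1 + 300*√5 ≈ 671.82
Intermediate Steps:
s(P, z) = 1 (s(P, z) = 1 + 0 = 1)
u = 25
I = 300 (I = 25*(6 + 6) = 25*12 = 300)
s(9, 1) + I*K(4, 10) = 1 + 300*√(-5 + 10) = 1 + 300*√5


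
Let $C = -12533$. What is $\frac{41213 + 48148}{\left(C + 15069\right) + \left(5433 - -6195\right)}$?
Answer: $\frac{89361}{14164} \approx 6.309$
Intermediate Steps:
$\frac{41213 + 48148}{\left(C + 15069\right) + \left(5433 - -6195\right)} = \frac{41213 + 48148}{\left(-12533 + 15069\right) + \left(5433 - -6195\right)} = \frac{89361}{2536 + \left(5433 + 6195\right)} = \frac{89361}{2536 + 11628} = \frac{89361}{14164}$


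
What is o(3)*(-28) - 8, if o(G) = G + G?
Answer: -176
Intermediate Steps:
o(G) = 2*G
o(3)*(-28) - 8 = (2*3)*(-28) - 8 = 6*(-28) - 8 = -168 - 8 = -176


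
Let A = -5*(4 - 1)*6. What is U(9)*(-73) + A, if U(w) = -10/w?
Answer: -80/9 ≈ -8.8889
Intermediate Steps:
A = -90 (A = -5*3*6 = -15*6 = -90)
U(9)*(-73) + A = -10/9*(-73) - 90 = 730/9 - 90 = -80/9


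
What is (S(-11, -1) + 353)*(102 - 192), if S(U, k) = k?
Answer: -31680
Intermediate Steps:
(S(-11, -1) + 353)*(102 - 192) = (-1 + 353)*(102 - 192) = 352*(-90) = -31680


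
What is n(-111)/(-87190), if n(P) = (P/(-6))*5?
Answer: -37/34876 ≈ -0.0010609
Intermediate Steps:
n(P) = -5*P/6 (n(P) = (P*(-⅙))*5 = -P/6*5 = -5*P/6)
n(-111)/(-87190) = -⅚*(-111)/(-87190) = (185/2)*(-1/87190) = -37/34876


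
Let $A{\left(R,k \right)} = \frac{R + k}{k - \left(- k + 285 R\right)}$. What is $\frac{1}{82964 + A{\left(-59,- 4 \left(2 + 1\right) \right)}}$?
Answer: $\frac{16791}{1393048453} \approx 1.2053 \cdot 10^{-5}$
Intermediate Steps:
$A{\left(R,k \right)} = \frac{R + k}{- 285 R + 2 k}$ ($A{\left(R,k \right)} = \frac{R + k}{k - \left(- k + 285 R\right)} = \frac{R + k}{- 285 R + 2 k}$)
$\frac{1}{82964 + A{\left(-59,- 4 \left(2 + 1\right) \right)}} = \frac{1}{82964 + \frac{-59 - 4 \left(2 + 1\right)}{\left(-285\right) \left(-59\right) + 2 \left(- 4 \left(2 + 1\right)\right)}} = \frac{1}{82964 + \frac{-59 - 12}{16815 + 2 \left(\left(-4\right) 3\right)}} = \frac{1}{82964 + \frac{-59 - 12}{16815 + 2 \left(-12\right)}} = \frac{1}{82964 + \frac{1}{16815 - 24} \left(-71\right)} = \frac{1}{82964 + \frac{1}{16791} \left(-71\right)} = \frac{1}{82964 - \frac{71}{16791}} = \frac{1}{\frac{1393048453}{16791}} = \frac{16791}{1393048453}$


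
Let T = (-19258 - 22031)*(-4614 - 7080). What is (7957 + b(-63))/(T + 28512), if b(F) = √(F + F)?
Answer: 7957/482862078 + I*√14/160954026 ≈ 1.6479e-5 + 2.3247e-8*I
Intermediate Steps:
T = 482833566 (T = -41289*(-11694) = 482833566)
b(F) = √2*√F (b(F) = √(2*F) = √2*√F)
(7957 + b(-63))/(T + 28512) = (7957 + √2*√(-63))/(482833566 + 28512) = (7957 + √2*(3*I*√7))/482862078 = (7957 + 3*I*√14)*(1/482862078) = 7957/482862078 + I*√14/160954026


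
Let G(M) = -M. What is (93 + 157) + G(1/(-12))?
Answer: 3001/12 ≈ 250.08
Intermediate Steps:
(93 + 157) + G(1/(-12)) = (93 + 157) - 1/(-12) = 250 - 1*(-1/12) = 250 + 1/12 = 3001/12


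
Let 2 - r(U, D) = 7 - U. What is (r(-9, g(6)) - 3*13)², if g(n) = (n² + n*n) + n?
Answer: 2809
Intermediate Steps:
g(n) = n + 2*n² (g(n) = (n² + n²) + n = 2*n² + n = n + 2*n²)
r(U, D) = -5 + U (r(U, D) = 2 - (7 - U) = 2 + (-7 + U) = -5 + U)
(r(-9, g(6)) - 3*13)² = ((-5 - 9) - 3*13)² = (-14 - 39)² = (-53)² = 2809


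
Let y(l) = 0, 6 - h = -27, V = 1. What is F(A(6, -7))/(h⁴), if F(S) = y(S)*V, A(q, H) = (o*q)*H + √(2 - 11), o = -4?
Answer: 0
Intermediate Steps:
h = 33 (h = 6 - 1*(-27) = 6 + 27 = 33)
A(q, H) = 3*I - 4*H*q (A(q, H) = (-4*q)*H + √(2 - 11) = -4*H*q + √(-9) = -4*H*q + 3*I = 3*I - 4*H*q)
F(S) = 0 (F(S) = 0*1 = 0)
F(A(6, -7))/(h⁴) = 0/(33⁴) = 0/1185921 = 0*(1/1185921) = 0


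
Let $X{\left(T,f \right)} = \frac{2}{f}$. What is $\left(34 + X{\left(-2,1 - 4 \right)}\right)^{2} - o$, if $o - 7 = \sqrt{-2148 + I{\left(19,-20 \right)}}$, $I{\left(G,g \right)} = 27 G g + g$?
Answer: $\frac{9937}{9} - 2 i \sqrt{3107} \approx 1104.1 - 111.48 i$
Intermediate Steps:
$I{\left(G,g \right)} = g + 27 G g$ ($I{\left(G,g \right)} = 27 G g + g = g + 27 G g$)
$o = 7 + 2 i \sqrt{3107}$ ($o = 7 + \sqrt{-2148 - 20 \left(1 + 27 \cdot 19\right)} = 7 + \sqrt{-2148 - 20 \left(1 + 513\right)} = 7 + \sqrt{-2148 - 10280} = 7 + \sqrt{-12428} = 7 + 2 i \sqrt{3107} \approx 7.0 + 111.48 i$)
$\left(34 + X{\left(-2,1 - 4 \right)}\right)^{2} - o = \left(34 + \frac{2}{1 - 4}\right)^{2} - \left(7 + 2 i \sqrt{3107}\right) = \left(34 + \frac{2}{-3}\right)^{2} - \left(7 + 2 i \sqrt{3107}\right) = \left(34 + 2 \left(- \frac{1}{3}\right)\right)^{2} - \left(7 + 2 i \sqrt{3107}\right) = \left(34 - \frac{2}{3}\right)^{2} - \left(7 + 2 i \sqrt{3107}\right) = \left(\frac{100}{3}\right)^{2} - \left(7 + 2 i \sqrt{3107}\right) = \frac{10000}{9} - \left(7 + 2 i \sqrt{3107}\right) = \frac{9937}{9} - 2 i \sqrt{3107}$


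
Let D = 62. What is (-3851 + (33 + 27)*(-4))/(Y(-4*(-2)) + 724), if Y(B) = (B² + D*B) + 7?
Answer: -4091/1291 ≈ -3.1689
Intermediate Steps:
Y(B) = 7 + B² + 62*B (Y(B) = (B² + 62*B) + 7 = 7 + B² + 62*B)
(-3851 + (33 + 27)*(-4))/(Y(-4*(-2)) + 724) = (-3851 + (33 + 27)*(-4))/((7 + (-4*(-2))² + 62*(-4*(-2))) + 724) = (-3851 + 60*(-4))/((7 + 8² + 62*8) + 724) = (-3851 - 240)/((7 + 64 + 496) + 724) = -4091/(567 + 724) = -4091/1291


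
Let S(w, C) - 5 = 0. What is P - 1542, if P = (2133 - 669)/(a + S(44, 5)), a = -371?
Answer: -1546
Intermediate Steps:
S(w, C) = 5 (S(w, C) = 5 + 0 = 5)
P = -4 (P = (2133 - 669)/(-371 + 5) = 1464/(-366) = 1464*(-1/366) = -4)
P - 1542 = -4 - 1542 = -1546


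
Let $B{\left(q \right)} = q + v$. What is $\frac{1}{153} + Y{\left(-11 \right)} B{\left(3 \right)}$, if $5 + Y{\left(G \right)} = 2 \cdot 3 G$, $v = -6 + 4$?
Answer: $- \frac{10862}{153} \approx -70.993$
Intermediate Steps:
$v = -2$
$Y{\left(G \right)} = -5 + 6 G$ ($Y{\left(G \right)} = -5 + 2 \cdot 3 G = -5 + 6 G$)
$B{\left(q \right)} = -2 + q$ ($B{\left(q \right)} = q - 2 = -2 + q$)
$\frac{1}{153} + Y{\left(-11 \right)} B{\left(3 \right)} = \frac{1}{153} + \left(-5 + 6 \left(-11\right)\right) \left(-2 + 3\right) = \frac{1}{153} + \left(-5 - 66\right) 1 = \frac{1}{153} - 71 = - \frac{10862}{153}$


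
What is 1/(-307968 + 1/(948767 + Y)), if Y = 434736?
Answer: -1383503/426074651903 ≈ -3.2471e-6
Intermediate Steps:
1/(-307968 + 1/(948767 + Y)) = 1/(-307968 + 1/(948767 + 434736)) = 1/(-307968 + 1/1383503) = 1/(-426074651903/1383503) = -1383503/426074651903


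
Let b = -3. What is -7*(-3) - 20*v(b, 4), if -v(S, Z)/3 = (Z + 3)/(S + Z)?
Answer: 441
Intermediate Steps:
v(S, Z) = -3*(3 + Z)/(S + Z) (v(S, Z) = -3*(Z + 3)/(S + Z) = -3*(3 + Z)/(S + Z))
-7*(-3) - 20*v(b, 4) = -7*(-3) - 60*(-3 - 1*4)/(-3 + 4) = 21 - 60*(-3 - 4)/1 = 21 - 60*(-7) = 21 - 20*(-21) = 21 + 420 = 441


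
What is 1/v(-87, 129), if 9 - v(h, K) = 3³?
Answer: -1/18 ≈ -0.055556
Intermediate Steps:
v(h, K) = -18 (v(h, K) = 9 - 1*3³ = 9 - 1*27 = 9 - 27 = -18)
1/v(-87, 129) = 1/(-18) = -1/18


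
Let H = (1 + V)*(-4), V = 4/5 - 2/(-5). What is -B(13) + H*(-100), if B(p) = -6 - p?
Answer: 899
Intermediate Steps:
V = 6/5 (V = 4*(⅕) - 2*(-⅕) = ⅘ + ⅖ = 6/5 ≈ 1.2000)
H = -44/5 (H = (1 + 6/5)*(-4) = (11/5)*(-4) = -44/5 ≈ -8.8000)
-B(13) + H*(-100) = -(-6 - 1*13) - 44/5*(-100) = -(-6 - 13) + 880 = -1*(-19) + 880 = 19 + 880 = 899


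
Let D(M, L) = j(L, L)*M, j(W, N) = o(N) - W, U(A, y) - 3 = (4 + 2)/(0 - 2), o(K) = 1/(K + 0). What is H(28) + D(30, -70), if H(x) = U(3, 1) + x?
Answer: 14893/7 ≈ 2127.6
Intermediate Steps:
o(K) = 1/K
U(A, y) = 0 (U(A, y) = 3 + (4 + 2)/(0 - 2) = 3 + 6/(-2) = 3 + 6*(-1/2) = 3 - 3 = 0)
j(W, N) = 1/N - W
H(x) = x (H(x) = 0 + x = x)
D(M, L) = M*(1/L - L) (D(M, L) = (1/L - L)*M = M*(1/L - L))
H(28) + D(30, -70) = 28 + (30/(-70) - 1*(-70)*30) = 28 + (30*(-1/70) + 2100) = 28 + (-3/7 + 2100) = 28 + 14697/7 = 14893/7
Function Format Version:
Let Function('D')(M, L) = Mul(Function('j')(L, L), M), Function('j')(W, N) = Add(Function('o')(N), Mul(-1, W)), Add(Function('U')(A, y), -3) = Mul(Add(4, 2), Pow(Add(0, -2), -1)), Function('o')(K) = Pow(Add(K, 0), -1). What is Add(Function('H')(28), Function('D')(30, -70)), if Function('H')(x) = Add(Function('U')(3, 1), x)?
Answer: Rational(14893, 7) ≈ 2127.6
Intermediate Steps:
Function('o')(K) = Pow(K, -1)
Function('U')(A, y) = 0 (Function('U')(A, y) = Add(3, Mul(Add(4, 2), Pow(Add(0, -2), -1))) = Add(3, Mul(6, Pow(-2, -1))) = Add(3, Mul(6, Rational(-1, 2))) = Add(3, -3) = 0)
Function('j')(W, N) = Add(Pow(N, -1), Mul(-1, W))
Function('H')(x) = x (Function('H')(x) = Add(0, x) = x)
Function('D')(M, L) = Mul(M, Add(Pow(L, -1), Mul(-1, L))) (Function('D')(M, L) = Mul(Add(Pow(L, -1), Mul(-1, L)), M) = Mul(M, Add(Pow(L, -1), Mul(-1, L))))
Add(Function('H')(28), Function('D')(30, -70)) = Add(28, Add(Mul(30, Pow(-70, -1)), Mul(-1, -70, 30))) = Add(28, Add(Mul(30, Rational(-1, 70)), 2100)) = Add(28, Add(Rational(-3, 7), 2100)) = Add(28, Rational(14697, 7)) = Rational(14893, 7)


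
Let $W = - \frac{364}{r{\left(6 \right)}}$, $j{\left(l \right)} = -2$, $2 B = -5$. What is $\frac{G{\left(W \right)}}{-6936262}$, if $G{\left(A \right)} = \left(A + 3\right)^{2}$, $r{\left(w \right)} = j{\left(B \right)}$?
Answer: $- \frac{34225}{6936262} \approx -0.0049342$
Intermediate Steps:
$B = - \frac{5}{2}$ ($B = \frac{1}{2} \left(-5\right) = - \frac{5}{2} \approx -2.5$)
$r{\left(w \right)} = -2$
$W = 182$ ($W = - \frac{364}{-2} = \left(-364\right) \left(- \frac{1}{2}\right) = 182$)
$G{\left(A \right)} = \left(3 + A\right)^{2}$
$\frac{G{\left(W \right)}}{-6936262} = \frac{\left(3 + 182\right)^{2}}{-6936262} = 185^{2} \left(- \frac{1}{6936262}\right) = 34225 \left(- \frac{1}{6936262}\right) = - \frac{34225}{6936262}$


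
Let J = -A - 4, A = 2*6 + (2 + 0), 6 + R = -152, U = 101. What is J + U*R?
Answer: -15976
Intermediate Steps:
R = -158 (R = -6 - 152 = -158)
A = 14 (A = 12 + 2 = 14)
J = -18 (J = -1*14 - 4 = -14 - 4 = -18)
J + U*R = -18 + 101*(-158) = -18 - 15958 = -15976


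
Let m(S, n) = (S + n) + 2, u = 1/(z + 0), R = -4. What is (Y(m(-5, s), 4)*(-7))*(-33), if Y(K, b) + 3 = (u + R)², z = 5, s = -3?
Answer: 66066/25 ≈ 2642.6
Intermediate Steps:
u = ⅕ (u = 1/(5 + 0) = 1/5 = ⅕ ≈ 0.20000)
m(S, n) = 2 + S + n
Y(K, b) = 286/25 (Y(K, b) = -3 + (⅕ - 4)² = -3 + (-19/5)² = -3 + 361/25 = 286/25)
(Y(m(-5, s), 4)*(-7))*(-33) = ((286/25)*(-7))*(-33) = -2002/25*(-33) = 66066/25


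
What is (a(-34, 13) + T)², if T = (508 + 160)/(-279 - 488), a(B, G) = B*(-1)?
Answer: 645668100/588289 ≈ 1097.5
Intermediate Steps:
a(B, G) = -B
T = -668/767 (T = 668/(-767) = 668*(-1/767) = -668/767 ≈ -0.87093)
(a(-34, 13) + T)² = (-1*(-34) - 668/767)² = (34 - 668/767)² = (25410/767)² = 645668100/588289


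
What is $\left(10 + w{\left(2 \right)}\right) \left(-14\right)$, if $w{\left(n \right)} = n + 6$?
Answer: $-252$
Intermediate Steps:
$w{\left(n \right)} = 6 + n$
$\left(10 + w{\left(2 \right)}\right) \left(-14\right) = \left(10 + \left(6 + 2\right)\right) \left(-14\right) = \left(10 + 8\right) \left(-14\right) = 18 \left(-14\right) = -252$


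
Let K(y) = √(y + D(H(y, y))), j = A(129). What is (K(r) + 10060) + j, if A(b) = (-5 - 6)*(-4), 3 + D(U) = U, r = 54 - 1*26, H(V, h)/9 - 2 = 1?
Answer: 10104 + 2*√13 ≈ 10111.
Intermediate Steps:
H(V, h) = 27 (H(V, h) = 18 + 9*1 = 18 + 9 = 27)
r = 28 (r = 54 - 26 = 28)
D(U) = -3 + U
A(b) = 44 (A(b) = -11*(-4) = 44)
j = 44
K(y) = √(24 + y) (K(y) = √(y + (-3 + 27)) = √(y + 24) = √(24 + y))
(K(r) + 10060) + j = (√(24 + 28) + 10060) + 44 = (√52 + 10060) + 44 = (2*√13 + 10060) + 44 = (10060 + 2*√13) + 44 = 10104 + 2*√13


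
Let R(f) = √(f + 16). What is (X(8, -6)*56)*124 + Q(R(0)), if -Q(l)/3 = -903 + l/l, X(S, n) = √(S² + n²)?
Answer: 72146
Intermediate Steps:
R(f) = √(16 + f)
Q(l) = 2706 (Q(l) = -3*(-903 + l/l) = -3*(-903 + 1) = -3*(-902) = 2706)
(X(8, -6)*56)*124 + Q(R(0)) = (√(8² + (-6)²)*56)*124 + 2706 = (√(64 + 36)*56)*124 + 2706 = (√100*56)*124 + 2706 = (10*56)*124 + 2706 = 560*124 + 2706 = 69440 + 2706 = 72146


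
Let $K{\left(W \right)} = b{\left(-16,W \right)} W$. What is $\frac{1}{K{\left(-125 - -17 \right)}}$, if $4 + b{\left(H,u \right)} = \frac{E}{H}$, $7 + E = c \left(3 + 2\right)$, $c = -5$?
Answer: $\frac{1}{216} \approx 0.0046296$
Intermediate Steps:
$E = -32$ ($E = -7 - 5 \left(3 + 2\right) = -7 - 25 = -32$)
$b{\left(H,u \right)} = -4 - \frac{32}{H}$
$K{\left(W \right)} = - 2 W$ ($K{\left(W \right)} = \left(-4 - \frac{32}{-16}\right) W = \left(-4 - -2\right) W = \left(-4 + 2\right) W = - 2 W$)
$\frac{1}{K{\left(-125 - -17 \right)}} = \frac{1}{\left(-2\right) \left(-125 - -17\right)} = \frac{1}{\left(-2\right) \left(-125 + 17\right)} = \frac{1}{\left(-2\right) \left(-108\right)} = \frac{1}{216}$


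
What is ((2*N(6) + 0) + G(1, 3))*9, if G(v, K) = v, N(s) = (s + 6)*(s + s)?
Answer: 2601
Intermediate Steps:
N(s) = 2*s*(6 + s) (N(s) = (6 + s)*(2*s) = 2*s*(6 + s))
((2*N(6) + 0) + G(1, 3))*9 = ((2*(2*6*(6 + 6)) + 0) + 1)*9 = ((2*(2*6*12) + 0) + 1)*9 = ((2*144 + 0) + 1)*9 = ((288 + 0) + 1)*9 = (288 + 1)*9 = 289*9 = 2601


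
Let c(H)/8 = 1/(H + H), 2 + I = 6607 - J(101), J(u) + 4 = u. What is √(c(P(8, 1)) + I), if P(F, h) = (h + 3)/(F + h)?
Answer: 7*√133 ≈ 80.728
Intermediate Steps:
J(u) = -4 + u
P(F, h) = (3 + h)/(F + h)
I = 6508 (I = -2 + (6607 - (-4 + 101)) = -2 + (6607 - 1*97) = -2 + (6607 - 97) = -2 + 6510 = 6508)
c(H) = 4/H (c(H) = 8/(H + H) = 8/((2*H)) = 8*(1/(2*H)) = 4/H)
√(c(P(8, 1)) + I) = √(4/(((3 + 1)/(8 + 1))) + 6508) = √(4/((4/9)) + 6508) = √(4/(((⅑)*4)) + 6508) = √(4/(4/9) + 6508) = √(4*(9/4) + 6508) = √(9 + 6508) = √6517 = 7*√133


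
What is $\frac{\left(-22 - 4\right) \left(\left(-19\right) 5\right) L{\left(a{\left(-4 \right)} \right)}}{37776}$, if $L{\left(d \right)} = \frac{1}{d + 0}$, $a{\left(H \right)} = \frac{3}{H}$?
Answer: $- \frac{1235}{14166} \approx -0.087181$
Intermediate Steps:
$L{\left(d \right)} = \frac{1}{d}$
$\frac{\left(-22 - 4\right) \left(\left(-19\right) 5\right) L{\left(a{\left(-4 \right)} \right)}}{37776} = \frac{\left(-22 - 4\right) \left(\left(-19\right) 5\right) \frac{1}{3 \frac{1}{-4}}}{37776} = \frac{\left(-26\right) \left(-95\right)}{3 \left(- \frac{1}{4}\right)} \frac{1}{37776} = \frac{2470}{- \frac{3}{4}} \cdot \frac{1}{37776} = 2470 \left(- \frac{4}{3}\right) \frac{1}{37776} = \left(- \frac{9880}{3}\right) \frac{1}{37776} = - \frac{1235}{14166}$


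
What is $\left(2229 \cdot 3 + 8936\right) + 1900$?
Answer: $17523$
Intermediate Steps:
$\left(2229 \cdot 3 + 8936\right) + 1900 = \left(6687 + 8936\right) + 1900 = 15623 + 1900 = 17523$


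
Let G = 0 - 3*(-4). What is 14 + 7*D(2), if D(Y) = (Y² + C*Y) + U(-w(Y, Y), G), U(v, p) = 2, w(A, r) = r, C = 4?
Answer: 112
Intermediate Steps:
G = 12 (G = 0 + 12 = 12)
D(Y) = 2 + Y² + 4*Y (D(Y) = (Y² + 4*Y) + 2 = 2 + Y² + 4*Y)
14 + 7*D(2) = 14 + 7*(2 + 2² + 4*2) = 14 + 7*(2 + 4 + 8) = 14 + 7*14 = 14 + 98 = 112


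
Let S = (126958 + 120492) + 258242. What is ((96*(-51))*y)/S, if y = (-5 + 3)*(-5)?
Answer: -1360/14047 ≈ -0.096818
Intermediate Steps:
y = 10 (y = -2*(-5) = 10)
S = 505692 (S = 247450 + 258242 = 505692)
((96*(-51))*y)/S = ((96*(-51))*10)/505692 = -4896*10*(1/505692) = -48960*1/505692 = -1360/14047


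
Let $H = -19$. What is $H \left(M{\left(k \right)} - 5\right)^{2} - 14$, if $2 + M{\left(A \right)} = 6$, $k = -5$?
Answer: $-33$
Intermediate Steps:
$M{\left(A \right)} = 4$ ($M{\left(A \right)} = -2 + 6 = 4$)
$H \left(M{\left(k \right)} - 5\right)^{2} - 14 = - 19 \left(4 - 5\right)^{2} - 14 = - 19 \left(-1\right)^{2} - 14 = \left(-19\right) 1 - 14 = -19 - 14 = -33$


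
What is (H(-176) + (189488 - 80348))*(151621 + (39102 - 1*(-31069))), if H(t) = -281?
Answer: 24144055328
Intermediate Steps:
(H(-176) + (189488 - 80348))*(151621 + (39102 - 1*(-31069))) = (-281 + (189488 - 80348))*(151621 + (39102 - 1*(-31069))) = (-281 + 109140)*(151621 + (39102 + 31069)) = 108859*(151621 + 70171) = 108859*221792 = 24144055328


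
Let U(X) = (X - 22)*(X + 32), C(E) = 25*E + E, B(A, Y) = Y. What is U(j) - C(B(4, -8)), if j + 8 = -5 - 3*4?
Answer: -121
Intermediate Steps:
C(E) = 26*E
j = -25 (j = -8 + (-5 - 3*4) = -8 + (-5 - 12) = -8 - 17 = -25)
U(X) = (-22 + X)*(32 + X)
U(j) - C(B(4, -8)) = (-704 + (-25)**2 + 10*(-25)) - 26*(-8) = (-704 + 625 - 250) - 1*(-208) = -329 + 208 = -121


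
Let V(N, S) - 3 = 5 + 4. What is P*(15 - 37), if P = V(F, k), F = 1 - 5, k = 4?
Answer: -264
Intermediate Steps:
F = -4
V(N, S) = 12 (V(N, S) = 3 + (5 + 4) = 3 + 9 = 12)
P = 12
P*(15 - 37) = 12*(15 - 37) = 12*(-22) = -264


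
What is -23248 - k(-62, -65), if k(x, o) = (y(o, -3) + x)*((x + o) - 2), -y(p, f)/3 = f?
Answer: -30085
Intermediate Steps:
y(p, f) = -3*f
k(x, o) = (9 + x)*(-2 + o + x) (k(x, o) = (-3*(-3) + x)*((x + o) - 2) = (9 + x)*((o + x) - 2) = (9 + x)*(-2 + o + x))
-23248 - k(-62, -65) = -23248 - (-18 + (-62)**2 + 7*(-62) + 9*(-65) - 65*(-62)) = -23248 - (-18 + 3844 - 434 - 585 + 4030) = -23248 - 1*6837 = -23248 - 6837 = -30085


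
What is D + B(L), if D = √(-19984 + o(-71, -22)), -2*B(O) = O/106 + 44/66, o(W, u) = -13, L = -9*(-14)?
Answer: -295/318 + I*√19997 ≈ -0.92767 + 141.41*I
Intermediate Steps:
L = 126
B(O) = -⅓ - O/212 (B(O) = -(O/106 + 44/66)/2 = -(O*(1/106) + 44*(1/66))/2 = -(O/106 + ⅔)/2 = -(⅔ + O/106)/2 = -⅓ - O/212)
D = I*√19997 (D = √(-19984 - 13) = √(-19997) = I*√19997 ≈ 141.41*I)
D + B(L) = I*√19997 + (-⅓ - 1/212*126) = I*√19997 + (-⅓ - 63/106) = I*√19997 - 295/318 = -295/318 + I*√19997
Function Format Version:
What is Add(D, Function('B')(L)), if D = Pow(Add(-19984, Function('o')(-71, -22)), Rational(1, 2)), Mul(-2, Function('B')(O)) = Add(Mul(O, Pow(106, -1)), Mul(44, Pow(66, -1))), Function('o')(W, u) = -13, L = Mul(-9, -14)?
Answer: Add(Rational(-295, 318), Mul(I, Pow(19997, Rational(1, 2)))) ≈ Add(-0.92767, Mul(141.41, I))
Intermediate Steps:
L = 126
Function('B')(O) = Add(Rational(-1, 3), Mul(Rational(-1, 212), O)) (Function('B')(O) = Mul(Rational(-1, 2), Add(Mul(O, Pow(106, -1)), Mul(44, Pow(66, -1)))) = Mul(Rational(-1, 2), Add(Mul(O, Rational(1, 106)), Mul(44, Rational(1, 66)))) = Mul(Rational(-1, 2), Add(Mul(Rational(1, 106), O), Rational(2, 3))) = Mul(Rational(-1, 2), Add(Rational(2, 3), Mul(Rational(1, 106), O))) = Add(Rational(-1, 3), Mul(Rational(-1, 212), O)))
D = Mul(I, Pow(19997, Rational(1, 2))) (D = Pow(Add(-19984, -13), Rational(1, 2)) = Pow(-19997, Rational(1, 2)) = Mul(I, Pow(19997, Rational(1, 2))) ≈ Mul(141.41, I))
Add(D, Function('B')(L)) = Add(Mul(I, Pow(19997, Rational(1, 2))), Add(Rational(-1, 3), Mul(Rational(-1, 212), 126))) = Add(Mul(I, Pow(19997, Rational(1, 2))), Add(Rational(-1, 3), Rational(-63, 106))) = Add(Mul(I, Pow(19997, Rational(1, 2))), Rational(-295, 318)) = Add(Rational(-295, 318), Mul(I, Pow(19997, Rational(1, 2))))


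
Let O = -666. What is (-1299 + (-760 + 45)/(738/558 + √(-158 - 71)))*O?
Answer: 19244870199/22175 - 45761859*I*√229/22175 ≈ 8.6786e+5 - 31229.0*I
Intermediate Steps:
(-1299 + (-760 + 45)/(738/558 + √(-158 - 71)))*O = (-1299 + (-760 + 45)/(738/558 + √(-158 - 71)))*(-666) = (-1299 - 715/(738*(1/558) + √(-229)))*(-666) = (-1299 - 715/(41/31 + I*√229))*(-666) = 865134 + 476190/(41/31 + I*√229)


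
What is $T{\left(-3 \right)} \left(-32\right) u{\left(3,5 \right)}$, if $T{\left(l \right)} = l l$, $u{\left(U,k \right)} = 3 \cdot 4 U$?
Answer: $-10368$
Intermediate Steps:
$u{\left(U,k \right)} = 12 U$
$T{\left(l \right)} = l^{2}$
$T{\left(-3 \right)} \left(-32\right) u{\left(3,5 \right)} = \left(-3\right)^{2} \left(-32\right) 12 \cdot 3 = 9 \left(-32\right) 36 = \left(-288\right) 36 = -10368$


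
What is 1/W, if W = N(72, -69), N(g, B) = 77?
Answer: 1/77 ≈ 0.012987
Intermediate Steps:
W = 77
1/W = 1/77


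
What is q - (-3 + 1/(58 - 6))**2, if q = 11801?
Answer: 31885879/2704 ≈ 11792.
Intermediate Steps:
q - (-3 + 1/(58 - 6))**2 = 11801 - (-3 + 1/(58 - 6))**2 = 11801 - (-3 + 1/52)**2 = 11801 - (-155/52)**2 = 11801 - 1*24025/2704 = 11801 - 24025/2704 = 31885879/2704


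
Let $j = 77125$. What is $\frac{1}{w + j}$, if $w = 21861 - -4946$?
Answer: $\frac{1}{103932} \approx 9.6217 \cdot 10^{-6}$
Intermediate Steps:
$w = 26807$ ($w = 21861 + 4946 = 26807$)
$\frac{1}{w + j} = \frac{1}{26807 + 77125} = \frac{1}{103932}$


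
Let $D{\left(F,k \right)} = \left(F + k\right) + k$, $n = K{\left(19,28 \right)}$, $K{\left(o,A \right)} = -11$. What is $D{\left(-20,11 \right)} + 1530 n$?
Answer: $-16828$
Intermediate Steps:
$n = -11$
$D{\left(F,k \right)} = F + 2 k$
$D{\left(-20,11 \right)} + 1530 n = \left(-20 + 2 \cdot 11\right) + 1530 \left(-11\right) = \left(-20 + 22\right) - 16830 = 2 - 16830 = -16828$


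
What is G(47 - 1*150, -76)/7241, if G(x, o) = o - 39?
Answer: -115/7241 ≈ -0.015882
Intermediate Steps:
G(x, o) = -39 + o
G(47 - 1*150, -76)/7241 = (-39 - 76)/7241 = -115*1/7241 = -115/7241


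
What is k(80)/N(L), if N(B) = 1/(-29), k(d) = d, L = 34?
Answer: -2320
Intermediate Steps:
N(B) = -1/29
k(80)/N(L) = 80/(-1/29) = 80*(-29) = -2320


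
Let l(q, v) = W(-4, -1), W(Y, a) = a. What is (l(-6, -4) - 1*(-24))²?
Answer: 529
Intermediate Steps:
l(q, v) = -1
(l(-6, -4) - 1*(-24))² = (-1 - 1*(-24))² = (-1 + 24)² = 23² = 529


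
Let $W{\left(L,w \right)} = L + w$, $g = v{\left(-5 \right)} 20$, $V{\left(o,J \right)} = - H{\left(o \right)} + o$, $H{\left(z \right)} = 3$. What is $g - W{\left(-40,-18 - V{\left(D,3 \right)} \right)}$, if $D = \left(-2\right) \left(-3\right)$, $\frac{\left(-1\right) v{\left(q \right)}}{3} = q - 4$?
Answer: $601$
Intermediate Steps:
$v{\left(q \right)} = 12 - 3 q$ ($v{\left(q \right)} = - 3 \left(q - 4\right) = - 3 \left(-4 + q\right) = 12 - 3 q$)
$D = 6$
$V{\left(o,J \right)} = -3 + o$ ($V{\left(o,J \right)} = \left(-1\right) 3 + o = -3 + o$)
$g = 540$ ($g = \left(12 - -15\right) 20 = \left(12 + 15\right) 20 = 27 \cdot 20 = 540$)
$g - W{\left(-40,-18 - V{\left(D,3 \right)} \right)} = 540 - \left(-40 - 21\right) = 540 - -61 = 540 + 61 = 601$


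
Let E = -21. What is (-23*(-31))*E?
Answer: -14973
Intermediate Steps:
(-23*(-31))*E = -23*(-31)*(-21) = 713*(-21) = -14973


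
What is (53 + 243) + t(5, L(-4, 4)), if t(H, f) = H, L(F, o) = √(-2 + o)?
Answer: 301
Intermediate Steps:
(53 + 243) + t(5, L(-4, 4)) = (53 + 243) + 5 = 296 + 5 = 301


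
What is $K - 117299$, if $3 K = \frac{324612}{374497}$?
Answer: $- \frac{43928015399}{374497} \approx -1.173 \cdot 10^{5}$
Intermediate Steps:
$K = \frac{108204}{374497}$ ($K = \frac{324612 \cdot \frac{1}{374497}}{3} = \frac{1}{3} \cdot \frac{324612}{374497} = \frac{108204}{374497} \approx 0.28893$)
$K - 117299 = \frac{108204}{374497} - 117299 = - \frac{43928015399}{374497}$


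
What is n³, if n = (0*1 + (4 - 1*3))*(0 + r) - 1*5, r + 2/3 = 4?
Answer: -125/27 ≈ -4.6296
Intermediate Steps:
r = 10/3 (r = -⅔ + 4 = 10/3 ≈ 3.3333)
n = -5/3 (n = (0*1 + (4 - 1*3))*(0 + 10/3) - 1*5 = (0 + (4 - 3))*(10/3) - 5 = (0 + 1)*(10/3) - 5 = 1*(10/3) - 5 = 10/3 - 5 = -5/3 ≈ -1.6667)
n³ = (-5/3)³ = -125/27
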